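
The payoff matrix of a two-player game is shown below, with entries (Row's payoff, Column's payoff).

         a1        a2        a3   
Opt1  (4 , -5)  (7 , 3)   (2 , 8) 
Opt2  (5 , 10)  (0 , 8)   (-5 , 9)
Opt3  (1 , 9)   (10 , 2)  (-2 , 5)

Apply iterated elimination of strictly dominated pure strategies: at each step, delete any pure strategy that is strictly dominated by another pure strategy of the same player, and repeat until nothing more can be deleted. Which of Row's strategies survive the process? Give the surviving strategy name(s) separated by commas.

Opt1, Opt2

Column a2 is eliminated: a3 beats it against every remaining row (Opt1: 8>3, Opt2: 9>8, Opt3: 5>2).
Row Opt3 is eliminated: Opt1 beats it against every remaining column (a1: 4>1, a3: 2>-2).
Among the remaining strategies, none is strictly dominated by another pure strategy of the same player, so the elimination stops.
Surviving strategies — Row: {Opt1, Opt2}; Column: {a1, a3}.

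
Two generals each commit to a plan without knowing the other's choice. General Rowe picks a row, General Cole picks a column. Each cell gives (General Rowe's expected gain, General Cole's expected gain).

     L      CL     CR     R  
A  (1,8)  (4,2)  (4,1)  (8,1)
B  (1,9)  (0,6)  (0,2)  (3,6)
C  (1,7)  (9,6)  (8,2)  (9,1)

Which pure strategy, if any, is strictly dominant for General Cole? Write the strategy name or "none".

L vs CL: A: 8>2, B: 9>6, C: 7>6.
L vs CR: A: 8>1, B: 9>2, C: 7>2.
L vs R: A: 8>1, B: 9>6, C: 7>1.
L strictly beats every other strategy against every opponent action, so it is strictly dominant.

L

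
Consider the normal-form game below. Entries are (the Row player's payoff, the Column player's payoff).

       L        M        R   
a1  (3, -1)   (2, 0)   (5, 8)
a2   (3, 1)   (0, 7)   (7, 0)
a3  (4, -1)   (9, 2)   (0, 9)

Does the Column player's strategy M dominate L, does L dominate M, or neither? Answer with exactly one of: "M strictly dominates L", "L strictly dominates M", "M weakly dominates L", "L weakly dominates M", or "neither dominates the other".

M strictly dominates L

Compare M to L across every action of the Row player: a1: 0>-1, a2: 7>1, a3: 2>-1.
Every comparison favours M, so M strictly dominates L.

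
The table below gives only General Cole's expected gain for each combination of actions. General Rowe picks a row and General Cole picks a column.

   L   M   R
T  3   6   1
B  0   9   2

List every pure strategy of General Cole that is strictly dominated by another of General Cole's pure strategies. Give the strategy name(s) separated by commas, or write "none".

L is strictly dominated by M (T: 6>3, B: 9>0).
M is not dominated — it holds its own against L at T (6>3); R at T (6>1).
R is strictly dominated by M (T: 6>1, B: 9>2).

L, R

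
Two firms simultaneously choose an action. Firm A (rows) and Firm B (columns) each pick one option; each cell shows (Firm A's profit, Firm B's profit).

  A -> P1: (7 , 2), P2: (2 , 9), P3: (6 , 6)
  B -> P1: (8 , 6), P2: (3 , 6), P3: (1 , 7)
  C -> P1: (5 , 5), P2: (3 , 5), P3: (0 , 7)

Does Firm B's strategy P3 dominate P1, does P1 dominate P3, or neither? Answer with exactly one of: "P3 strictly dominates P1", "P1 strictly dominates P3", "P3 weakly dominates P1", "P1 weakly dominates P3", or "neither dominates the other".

P3 strictly dominates P1

P3's payoffs vs P1's, by Firm A's action — A: 6>2, B: 7>6, C: 7>5.
P3 gives a strictly higher payoff against each opponent action, so P3 strictly dominates P1.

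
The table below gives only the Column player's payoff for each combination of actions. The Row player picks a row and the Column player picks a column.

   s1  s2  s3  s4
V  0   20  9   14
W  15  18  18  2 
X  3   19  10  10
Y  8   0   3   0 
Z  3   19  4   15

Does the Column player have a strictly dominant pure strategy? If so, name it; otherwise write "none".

s1 fails to dominate s2 at V (0<20).
s2 fails to dominate s1 at Y (0<8).
s3 fails to dominate s1 at Y (3<8).
s4 fails to dominate s1 at W (2<15).
No single strategy dominates all the others.

none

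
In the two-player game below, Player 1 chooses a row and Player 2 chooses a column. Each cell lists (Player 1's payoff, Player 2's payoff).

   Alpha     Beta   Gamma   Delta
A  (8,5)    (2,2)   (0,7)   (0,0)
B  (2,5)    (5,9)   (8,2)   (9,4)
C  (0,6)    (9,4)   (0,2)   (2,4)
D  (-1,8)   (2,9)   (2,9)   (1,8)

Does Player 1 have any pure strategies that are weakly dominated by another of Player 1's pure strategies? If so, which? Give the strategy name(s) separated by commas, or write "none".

A: no other strategy beats it everywhere (B at Alpha (8>2); C at Alpha (8>0); D at Alpha (8>-1)).
B: no other strategy beats it everywhere (A at Beta (5>2); C at Alpha (2>0); D at Alpha (2>-1)).
C is not dominated — it holds its own against A at Beta (9>2); B at Beta (9>5); D at Alpha (0>-1).
B weakly dominates D — Alpha: 2>-1, Beta: 5>2, Gamma: 8>2, Delta: 9>1.

D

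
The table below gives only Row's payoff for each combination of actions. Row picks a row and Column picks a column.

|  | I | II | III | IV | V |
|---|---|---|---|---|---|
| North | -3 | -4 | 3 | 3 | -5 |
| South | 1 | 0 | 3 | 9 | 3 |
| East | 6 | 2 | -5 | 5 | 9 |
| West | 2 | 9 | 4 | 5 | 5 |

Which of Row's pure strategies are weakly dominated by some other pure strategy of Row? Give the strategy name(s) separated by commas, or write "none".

North

South weakly dominates North — I: 1>-3, II: 0>-4, III: 3=3, IV: 9>3, V: 3>-5.
South: no other strategy beats it everywhere (North at I (1>-3); East at III (3>-5); West at IV (9>5)).
East is not dominated — it holds its own against North at I (6>-3); South at I (6>1); West at I (6>2).
Nothing dominates West: North at I (2>-3); South at I (2>1); East at II (9>2).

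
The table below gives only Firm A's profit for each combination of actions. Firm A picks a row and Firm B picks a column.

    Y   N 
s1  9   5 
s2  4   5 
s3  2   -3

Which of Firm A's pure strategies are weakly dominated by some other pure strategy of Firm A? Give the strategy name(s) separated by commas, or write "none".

s1: no other strategy beats it everywhere (s2 at Y (9>4); s3 at Y (9>2)).
s2 is weakly dominated by s1 (Y: 9>4, N: 5=5).
s3: dominated, since s1 does at least as well everywhere (Y: 9>2, N: 5>-3).

s2, s3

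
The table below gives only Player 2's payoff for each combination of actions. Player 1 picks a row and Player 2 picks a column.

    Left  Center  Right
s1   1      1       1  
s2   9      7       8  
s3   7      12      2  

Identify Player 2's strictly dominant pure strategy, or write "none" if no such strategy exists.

Left fails to dominate Center at s1 (1=1).
Center fails to dominate Left at s1 (1=1).
Right fails to dominate Left at s1 (1=1).
No single strategy dominates all the others.

none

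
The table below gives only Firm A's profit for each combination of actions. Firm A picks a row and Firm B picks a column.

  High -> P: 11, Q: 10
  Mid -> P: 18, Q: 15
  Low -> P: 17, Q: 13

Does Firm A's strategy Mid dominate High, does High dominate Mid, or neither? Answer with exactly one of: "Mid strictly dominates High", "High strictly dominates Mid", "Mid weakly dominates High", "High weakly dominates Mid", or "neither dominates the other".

Compare Mid to High across each choice by Firm B: P: 18>11, Q: 15>10.
Mid gives a strictly higher payoff against each choice by Firm B, so Mid strictly dominates High.

Mid strictly dominates High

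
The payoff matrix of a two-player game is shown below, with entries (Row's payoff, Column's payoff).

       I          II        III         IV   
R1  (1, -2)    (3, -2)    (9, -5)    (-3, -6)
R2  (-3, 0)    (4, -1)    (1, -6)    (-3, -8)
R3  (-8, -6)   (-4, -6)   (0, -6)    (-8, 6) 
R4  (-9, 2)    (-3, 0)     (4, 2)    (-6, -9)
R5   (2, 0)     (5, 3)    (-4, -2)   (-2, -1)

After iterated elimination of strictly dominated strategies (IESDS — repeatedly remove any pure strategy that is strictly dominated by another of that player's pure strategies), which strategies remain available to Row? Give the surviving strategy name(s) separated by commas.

R5

Row R3 is eliminated: R1 beats it against every remaining column (I: 1>-8, II: 3>-4, III: 9>0, IV: -3>-8).
For Row, R1 strictly dominates R4 on the remaining columns (I: 1>-9, II: 3>-3, III: 9>4, IV: -3>-6); eliminate R4.
Column's strategy III is strictly dominated by I (R1: -2>-5, R2: 0>-6, R5: 0>-2) and is removed.
Row's strategy R1 is strictly dominated by R5 (I: 2>1, II: 5>3, IV: -2>-3) and is removed.
Row's strategy R2 is strictly dominated by R5 (I: 2>-3, II: 5>4, IV: -2>-3) and is removed.
Column's strategy I is strictly dominated by II (R5: 3>0) and is removed.
Column IV is eliminated: II beats it against every remaining row (R5: 3>-1).
Among the remaining strategies, none is strictly dominated by another pure strategy of the same player, so the elimination stops.
Surviving strategies — Row: {R5}; Column: {II}.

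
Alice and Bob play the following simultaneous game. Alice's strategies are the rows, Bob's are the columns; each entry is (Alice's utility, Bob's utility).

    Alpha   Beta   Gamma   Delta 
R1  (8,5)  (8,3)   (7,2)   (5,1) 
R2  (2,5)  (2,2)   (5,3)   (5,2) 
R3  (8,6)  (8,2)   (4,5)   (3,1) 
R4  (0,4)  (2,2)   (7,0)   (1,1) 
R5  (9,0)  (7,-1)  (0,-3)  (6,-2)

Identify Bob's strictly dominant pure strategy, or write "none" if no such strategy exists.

Alpha vs Beta: R1: 5>3, R2: 5>2, R3: 6>2, R4: 4>2, R5: 0>-1.
Alpha vs Gamma: R1: 5>2, R2: 5>3, R3: 6>5, R4: 4>0, R5: 0>-3.
Alpha vs Delta: R1: 5>1, R2: 5>2, R3: 6>1, R4: 4>1, R5: 0>-2.
Alpha strictly beats every other strategy against every opponent action, so it is strictly dominant.

Alpha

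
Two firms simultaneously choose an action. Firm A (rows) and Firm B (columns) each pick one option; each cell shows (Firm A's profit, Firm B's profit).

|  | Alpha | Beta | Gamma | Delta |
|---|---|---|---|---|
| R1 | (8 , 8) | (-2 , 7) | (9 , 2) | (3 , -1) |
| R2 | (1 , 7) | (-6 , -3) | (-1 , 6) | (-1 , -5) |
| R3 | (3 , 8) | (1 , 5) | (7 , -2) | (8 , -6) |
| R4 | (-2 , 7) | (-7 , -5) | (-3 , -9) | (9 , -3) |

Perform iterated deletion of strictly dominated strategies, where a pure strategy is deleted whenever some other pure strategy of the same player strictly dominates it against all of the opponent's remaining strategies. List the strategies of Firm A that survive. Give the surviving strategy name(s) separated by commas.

Row R2 is eliminated: R1 beats it against every remaining column (Alpha: 8>1, Beta: -2>-6, Gamma: 9>-1, Delta: 3>-1).
For Firm B, Alpha strictly dominates Beta on the remaining rows (R1: 8>7, R3: 8>5, R4: 7>-5); eliminate Beta.
For Firm B, Alpha strictly dominates Gamma on the remaining rows (R1: 8>2, R3: 8>-2, R4: 7>-9); eliminate Gamma.
Column Delta is eliminated: Alpha beats it against every remaining row (R1: 8>-1, R3: 8>-6, R4: 7>-3).
Row R3 is eliminated: R1 beats it against every remaining column (Alpha: 8>3).
For Firm A, R1 strictly dominates R4 on the remaining columns (Alpha: 8>-2); eliminate R4.
Among the remaining strategies, none is strictly dominated by another pure strategy of the same player, so the elimination stops.
Surviving strategies — Firm A: {R1}; Firm B: {Alpha}.

R1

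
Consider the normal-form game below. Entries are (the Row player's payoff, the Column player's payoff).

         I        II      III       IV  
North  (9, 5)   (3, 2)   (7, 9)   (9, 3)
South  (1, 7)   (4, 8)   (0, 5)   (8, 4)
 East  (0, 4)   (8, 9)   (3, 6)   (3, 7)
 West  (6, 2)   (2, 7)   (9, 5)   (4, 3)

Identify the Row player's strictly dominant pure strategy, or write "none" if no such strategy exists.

none

North fails to dominate South at II (3<4).
South fails to dominate North at I (1<9).
East fails to dominate North at I (0<9).
West fails to dominate North at I (6<9).
No single strategy dominates all the others.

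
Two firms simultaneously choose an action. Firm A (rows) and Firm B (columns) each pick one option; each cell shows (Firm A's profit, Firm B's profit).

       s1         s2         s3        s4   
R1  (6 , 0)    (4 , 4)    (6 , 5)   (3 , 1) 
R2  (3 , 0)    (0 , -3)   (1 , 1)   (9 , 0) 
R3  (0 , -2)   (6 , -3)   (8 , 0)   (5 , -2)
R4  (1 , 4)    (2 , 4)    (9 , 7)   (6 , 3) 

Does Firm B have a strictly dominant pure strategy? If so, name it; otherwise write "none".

s3 vs s1: R1: 5>0, R2: 1>0, R3: 0>-2, R4: 7>4.
s3 vs s2: R1: 5>4, R2: 1>-3, R3: 0>-3, R4: 7>4.
s3 vs s4: R1: 5>1, R2: 1>0, R3: 0>-2, R4: 7>3.
s3 strictly beats every other strategy against every opponent action, so it is strictly dominant.

s3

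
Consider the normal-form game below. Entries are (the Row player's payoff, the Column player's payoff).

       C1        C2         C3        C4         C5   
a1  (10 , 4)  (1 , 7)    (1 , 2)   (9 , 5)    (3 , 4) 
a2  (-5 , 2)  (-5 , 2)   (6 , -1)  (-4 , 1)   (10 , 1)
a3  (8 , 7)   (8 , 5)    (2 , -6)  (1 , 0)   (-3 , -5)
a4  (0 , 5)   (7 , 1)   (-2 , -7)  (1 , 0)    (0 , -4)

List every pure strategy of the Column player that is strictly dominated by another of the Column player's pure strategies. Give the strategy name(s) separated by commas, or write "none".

C3, C4, C5

C1 is not dominated — it holds its own against C2 at a2 (2=2); C3 at a1 (4>2); C4 at a2 (2>1); C5 at a1 (4=4).
Nothing dominates C2: C1 at a1 (7>4); C3 at a1 (7>2); C4 at a1 (7>5); C5 at a1 (7>4).
C3 is strictly dominated by C1 (a1: 4>2, a2: 2>-1, a3: 7>-6, a4: 5>-7).
C2 strictly dominates C4 — a1: 7>5, a2: 2>1, a3: 5>0, a4: 1>0.
C2 strictly dominates C5 — a1: 7>4, a2: 2>1, a3: 5>-5, a4: 1>-4.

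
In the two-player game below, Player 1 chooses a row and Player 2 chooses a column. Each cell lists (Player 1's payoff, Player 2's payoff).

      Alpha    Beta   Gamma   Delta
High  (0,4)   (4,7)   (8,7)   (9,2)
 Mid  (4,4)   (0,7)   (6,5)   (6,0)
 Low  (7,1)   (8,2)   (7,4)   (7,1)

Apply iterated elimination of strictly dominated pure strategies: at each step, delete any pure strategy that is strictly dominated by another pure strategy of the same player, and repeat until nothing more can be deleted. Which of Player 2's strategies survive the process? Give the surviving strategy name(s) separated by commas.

Beta, Gamma

Player 1's strategy Mid is strictly dominated by Low (Alpha: 7>4, Beta: 8>0, Gamma: 7>6, Delta: 7>6) and is removed.
For Player 2, Beta strictly dominates Alpha on the remaining rows (High: 7>4, Low: 2>1); eliminate Alpha.
Column Delta is eliminated: Beta beats it against every remaining row (High: 7>2, Low: 2>1).
Among the remaining strategies, none is strictly dominated by another pure strategy of the same player, so the elimination stops.
Surviving strategies — Player 1: {High, Low}; Player 2: {Beta, Gamma}.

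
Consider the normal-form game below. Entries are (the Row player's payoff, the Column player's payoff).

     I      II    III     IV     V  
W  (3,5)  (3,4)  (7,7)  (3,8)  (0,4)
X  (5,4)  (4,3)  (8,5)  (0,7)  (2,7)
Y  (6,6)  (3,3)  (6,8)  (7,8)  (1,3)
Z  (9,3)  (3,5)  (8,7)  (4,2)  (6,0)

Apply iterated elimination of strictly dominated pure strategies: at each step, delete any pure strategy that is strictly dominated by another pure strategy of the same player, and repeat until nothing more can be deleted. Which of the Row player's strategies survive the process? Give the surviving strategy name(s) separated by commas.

X, Y, Z

The Column player's strategy I is strictly dominated by III (W: 7>5, X: 5>4, Y: 8>6, Z: 7>3) and is removed.
For the Column player, III strictly dominates II on the remaining rows (W: 7>4, X: 5>3, Y: 8>3, Z: 7>5); eliminate II.
The Row player's strategy W is strictly dominated by Z (III: 8>7, IV: 4>3, V: 6>0) and is removed.
Among the remaining strategies, none is strictly dominated by another pure strategy of the same player, so the elimination stops.
Surviving strategies — the Row player: {X, Y, Z}; the Column player: {III, IV, V}.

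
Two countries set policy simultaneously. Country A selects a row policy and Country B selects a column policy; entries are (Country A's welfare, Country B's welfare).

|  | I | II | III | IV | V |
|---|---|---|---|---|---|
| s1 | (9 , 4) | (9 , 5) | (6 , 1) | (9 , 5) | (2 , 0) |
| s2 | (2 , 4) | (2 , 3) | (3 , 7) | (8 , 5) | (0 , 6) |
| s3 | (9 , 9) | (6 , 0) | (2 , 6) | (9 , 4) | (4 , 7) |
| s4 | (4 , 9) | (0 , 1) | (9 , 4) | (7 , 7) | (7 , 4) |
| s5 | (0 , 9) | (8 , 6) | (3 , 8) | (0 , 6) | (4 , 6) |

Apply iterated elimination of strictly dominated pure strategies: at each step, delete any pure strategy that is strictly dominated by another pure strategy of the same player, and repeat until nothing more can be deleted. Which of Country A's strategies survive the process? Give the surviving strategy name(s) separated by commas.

For Country A, s1 strictly dominates s2 on the remaining columns (I: 9>2, II: 9>2, III: 6>3, IV: 9>8, V: 2>0); eliminate s2.
Column III is eliminated: I beats it against every remaining row (s1: 4>1, s3: 9>6, s4: 9>4, s5: 9>8).
For Country B, I strictly dominates V on the remaining rows (s1: 4>0, s3: 9>7, s4: 9>4, s5: 9>6); eliminate V.
Country A's strategy s4 is strictly dominated by s1 (I: 9>4, II: 9>0, IV: 9>7) and is removed.
Row s5 is eliminated: s1 beats it against every remaining column (I: 9>0, II: 9>8, IV: 9>0).
Among the remaining strategies, none is strictly dominated by another pure strategy of the same player, so the elimination stops.
Surviving strategies — Country A: {s1, s3}; Country B: {I, II, IV}.

s1, s3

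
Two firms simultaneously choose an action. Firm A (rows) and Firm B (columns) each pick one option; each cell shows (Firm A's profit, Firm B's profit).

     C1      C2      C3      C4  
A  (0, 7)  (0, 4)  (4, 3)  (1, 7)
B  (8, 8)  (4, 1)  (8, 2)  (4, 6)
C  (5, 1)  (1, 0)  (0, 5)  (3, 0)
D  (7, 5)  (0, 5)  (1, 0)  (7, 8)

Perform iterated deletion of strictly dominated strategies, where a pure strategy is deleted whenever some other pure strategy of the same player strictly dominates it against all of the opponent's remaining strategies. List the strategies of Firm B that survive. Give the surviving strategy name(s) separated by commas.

C1, C4

Firm A's strategy A is strictly dominated by B (C1: 8>0, C2: 4>0, C3: 8>4, C4: 4>1) and is removed.
Firm A's strategy C is strictly dominated by B (C1: 8>5, C2: 4>1, C3: 8>0, C4: 4>3) and is removed.
For Firm B, C4 strictly dominates C2 on the remaining rows (B: 6>1, D: 8>5); eliminate C2.
Firm B's strategy C3 is strictly dominated by C1 (B: 8>2, D: 5>0) and is removed.
Among the remaining strategies, none is strictly dominated by another pure strategy of the same player, so the elimination stops.
Surviving strategies — Firm A: {B, D}; Firm B: {C1, C4}.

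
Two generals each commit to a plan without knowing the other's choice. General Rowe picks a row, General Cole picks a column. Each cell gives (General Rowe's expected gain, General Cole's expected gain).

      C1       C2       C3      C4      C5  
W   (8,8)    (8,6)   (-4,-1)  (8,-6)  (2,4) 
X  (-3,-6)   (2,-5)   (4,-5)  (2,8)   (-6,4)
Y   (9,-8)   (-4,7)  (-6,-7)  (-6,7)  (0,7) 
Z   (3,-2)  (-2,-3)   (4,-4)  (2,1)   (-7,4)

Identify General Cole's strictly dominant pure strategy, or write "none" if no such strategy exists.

none

C1 fails to dominate C2 at X (-6<-5).
C2 fails to dominate C1 at W (6<8).
C3 fails to dominate C1 at W (-1<8).
C4 fails to dominate C1 at W (-6<8).
C5 fails to dominate C1 at W (4<8).
No single strategy dominates all the others.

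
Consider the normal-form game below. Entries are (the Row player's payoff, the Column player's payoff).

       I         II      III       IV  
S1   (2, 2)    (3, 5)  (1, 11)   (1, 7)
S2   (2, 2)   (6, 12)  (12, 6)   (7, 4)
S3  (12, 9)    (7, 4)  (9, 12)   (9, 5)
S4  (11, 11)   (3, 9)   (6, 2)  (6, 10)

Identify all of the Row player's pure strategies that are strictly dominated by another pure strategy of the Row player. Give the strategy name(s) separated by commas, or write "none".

S1, S4

S1 is strictly dominated by S3 (I: 12>2, II: 7>3, III: 9>1, IV: 9>1).
S2 is not dominated — it holds its own against S1 at I (2=2); S3 at III (12>9); S4 at II (6>3).
S3: no other strategy beats it everywhere (S1 at I (12>2); S2 at I (12>2); S4 at I (12>11)).
S3 strictly dominates S4 — I: 12>11, II: 7>3, III: 9>6, IV: 9>6.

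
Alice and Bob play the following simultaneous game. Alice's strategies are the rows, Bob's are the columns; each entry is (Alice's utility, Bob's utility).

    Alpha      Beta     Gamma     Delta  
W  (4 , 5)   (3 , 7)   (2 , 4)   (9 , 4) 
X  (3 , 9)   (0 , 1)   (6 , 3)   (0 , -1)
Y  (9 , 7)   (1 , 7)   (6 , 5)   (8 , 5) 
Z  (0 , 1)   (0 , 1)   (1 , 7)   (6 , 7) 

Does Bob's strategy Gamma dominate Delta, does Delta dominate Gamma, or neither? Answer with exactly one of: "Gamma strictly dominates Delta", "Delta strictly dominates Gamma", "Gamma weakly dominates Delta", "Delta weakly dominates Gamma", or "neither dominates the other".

Compare Gamma to Delta across every action of Alice: W: 4=4, X: 3>-1, Y: 5=5, Z: 7=7.
Gamma is at least as good everywhere and strictly better somewhere (tied only at W, Y, Z), so Gamma weakly but not strictly dominates Delta.

Gamma weakly dominates Delta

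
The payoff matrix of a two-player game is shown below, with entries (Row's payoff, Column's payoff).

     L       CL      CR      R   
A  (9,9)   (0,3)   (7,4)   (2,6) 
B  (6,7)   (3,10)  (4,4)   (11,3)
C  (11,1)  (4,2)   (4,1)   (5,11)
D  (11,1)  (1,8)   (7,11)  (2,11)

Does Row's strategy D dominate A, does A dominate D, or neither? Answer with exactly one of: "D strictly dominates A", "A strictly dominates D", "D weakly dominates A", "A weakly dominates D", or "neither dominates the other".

D weakly dominates A

D's payoffs vs A's, by Column's action — L: 11>9, CL: 1>0, CR: 7=7, R: 2=2.
D is at least as good everywhere and strictly better somewhere (tied only at CR, R), so D weakly but not strictly dominates A.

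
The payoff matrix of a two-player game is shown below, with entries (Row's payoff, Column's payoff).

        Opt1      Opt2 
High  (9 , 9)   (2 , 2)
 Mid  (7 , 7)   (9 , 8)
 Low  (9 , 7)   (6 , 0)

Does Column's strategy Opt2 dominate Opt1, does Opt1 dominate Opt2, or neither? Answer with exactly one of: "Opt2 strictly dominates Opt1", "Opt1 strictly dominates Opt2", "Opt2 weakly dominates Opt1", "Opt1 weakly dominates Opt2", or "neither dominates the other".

Opt2's payoffs vs Opt1's, by Row's action — High: 2<9, Mid: 8>7, Low: 0<7.
Opt2 does better at Mid but worse at High, Low; neither strategy dominates the other.

neither dominates the other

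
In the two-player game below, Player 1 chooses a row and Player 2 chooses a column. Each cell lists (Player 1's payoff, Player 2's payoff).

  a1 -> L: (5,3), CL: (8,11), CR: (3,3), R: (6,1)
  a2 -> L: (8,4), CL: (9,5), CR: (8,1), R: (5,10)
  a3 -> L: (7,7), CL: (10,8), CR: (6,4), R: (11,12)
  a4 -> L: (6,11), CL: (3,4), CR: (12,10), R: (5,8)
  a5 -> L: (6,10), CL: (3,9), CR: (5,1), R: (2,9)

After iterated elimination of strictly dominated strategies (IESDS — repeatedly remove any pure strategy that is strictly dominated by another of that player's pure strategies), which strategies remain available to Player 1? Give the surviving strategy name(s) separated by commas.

a3

Player 1's strategy a1 is strictly dominated by a3 (L: 7>5, CL: 10>8, CR: 6>3, R: 11>6) and is removed.
Row a5 is eliminated: a2 beats it against every remaining column (L: 8>6, CL: 9>3, CR: 8>5, R: 5>2).
Player 2's strategy CL is strictly dominated by R (a2: 10>5, a3: 12>8, a4: 8>4) and is removed.
Column CR is eliminated: L beats it against every remaining row (a2: 4>1, a3: 7>4, a4: 11>10).
Player 1's strategy a4 is strictly dominated by a3 (L: 7>6, R: 11>5) and is removed.
Player 2's strategy L is strictly dominated by R (a2: 10>4, a3: 12>7) and is removed.
Row a2 is eliminated: a3 beats it against every remaining column (R: 11>5).
Among the remaining strategies, none is strictly dominated by another pure strategy of the same player, so the elimination stops.
Surviving strategies — Player 1: {a3}; Player 2: {R}.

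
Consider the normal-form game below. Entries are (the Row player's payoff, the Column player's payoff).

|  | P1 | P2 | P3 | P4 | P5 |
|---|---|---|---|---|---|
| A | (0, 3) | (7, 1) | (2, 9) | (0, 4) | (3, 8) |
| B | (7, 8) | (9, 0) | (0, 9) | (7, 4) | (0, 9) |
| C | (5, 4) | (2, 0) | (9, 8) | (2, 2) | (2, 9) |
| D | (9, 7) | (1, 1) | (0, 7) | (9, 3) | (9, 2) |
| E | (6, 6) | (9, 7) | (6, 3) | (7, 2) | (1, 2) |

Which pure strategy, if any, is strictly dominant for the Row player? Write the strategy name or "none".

A fails to dominate B at P1 (0<7).
B fails to dominate A at P3 (0<2).
C fails to dominate A at P2 (2<7).
D fails to dominate A at P2 (1<7).
E fails to dominate A at P5 (1<3).
No single strategy dominates all the others.

none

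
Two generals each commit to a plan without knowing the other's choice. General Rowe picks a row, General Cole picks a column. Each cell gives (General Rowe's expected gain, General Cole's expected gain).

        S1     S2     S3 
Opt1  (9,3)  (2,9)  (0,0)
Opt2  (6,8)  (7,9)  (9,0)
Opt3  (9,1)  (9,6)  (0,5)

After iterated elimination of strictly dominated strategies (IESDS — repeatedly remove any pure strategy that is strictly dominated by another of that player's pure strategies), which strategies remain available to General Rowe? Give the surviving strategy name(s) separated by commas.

For General Cole, S2 strictly dominates S1 on the remaining rows (Opt1: 9>3, Opt2: 9>8, Opt3: 6>1); eliminate S1.
General Rowe's strategy Opt1 is strictly dominated by Opt2 (S2: 7>2, S3: 9>0) and is removed.
For General Cole, S2 strictly dominates S3 on the remaining rows (Opt2: 9>0, Opt3: 6>5); eliminate S3.
General Rowe's strategy Opt2 is strictly dominated by Opt3 (S2: 9>7) and is removed.
Among the remaining strategies, none is strictly dominated by another pure strategy of the same player, so the elimination stops.
Surviving strategies — General Rowe: {Opt3}; General Cole: {S2}.

Opt3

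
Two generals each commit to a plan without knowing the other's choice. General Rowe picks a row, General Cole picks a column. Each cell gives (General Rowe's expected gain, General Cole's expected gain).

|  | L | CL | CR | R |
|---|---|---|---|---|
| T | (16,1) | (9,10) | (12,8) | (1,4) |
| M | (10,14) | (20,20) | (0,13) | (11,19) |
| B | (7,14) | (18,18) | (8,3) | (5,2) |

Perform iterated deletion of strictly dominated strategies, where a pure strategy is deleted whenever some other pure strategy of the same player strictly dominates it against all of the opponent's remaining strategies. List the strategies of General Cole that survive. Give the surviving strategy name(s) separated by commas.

CL

For General Cole, CL strictly dominates L on the remaining rows (T: 10>1, M: 20>14, B: 18>14); eliminate L.
For General Cole, CL strictly dominates CR on the remaining rows (T: 10>8, M: 20>13, B: 18>3); eliminate CR.
For General Rowe, M strictly dominates T on the remaining columns (CL: 20>9, R: 11>1); eliminate T.
Row B is eliminated: M beats it against every remaining column (CL: 20>18, R: 11>5).
General Cole's strategy R is strictly dominated by CL (M: 20>19) and is removed.
Among the remaining strategies, none is strictly dominated by another pure strategy of the same player, so the elimination stops.
Surviving strategies — General Rowe: {M}; General Cole: {CL}.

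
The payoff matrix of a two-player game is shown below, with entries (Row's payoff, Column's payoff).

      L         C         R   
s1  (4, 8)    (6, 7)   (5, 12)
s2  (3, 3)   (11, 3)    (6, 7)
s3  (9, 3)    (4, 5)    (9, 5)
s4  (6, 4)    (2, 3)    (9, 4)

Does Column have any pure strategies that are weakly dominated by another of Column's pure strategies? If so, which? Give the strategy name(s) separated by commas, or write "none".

L, C

L: dominated, since R does at least as well everywhere (s1: 12>8, s2: 7>3, s3: 5>3, s4: 4=4).
R weakly dominates C — s1: 12>7, s2: 7>3, s3: 5=5, s4: 4>3.
R: no other strategy beats it everywhere (L at s1 (12>8); C at s1 (12>7)).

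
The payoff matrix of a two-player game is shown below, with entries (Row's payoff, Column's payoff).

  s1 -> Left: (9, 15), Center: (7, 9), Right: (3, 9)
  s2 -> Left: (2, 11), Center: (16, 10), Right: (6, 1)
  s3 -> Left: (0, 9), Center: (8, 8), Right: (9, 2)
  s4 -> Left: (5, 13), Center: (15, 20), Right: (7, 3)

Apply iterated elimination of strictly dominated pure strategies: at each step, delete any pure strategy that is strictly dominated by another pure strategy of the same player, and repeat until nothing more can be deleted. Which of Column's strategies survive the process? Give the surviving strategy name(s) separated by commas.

Column Right is eliminated: Left beats it against every remaining row (s1: 15>9, s2: 11>1, s3: 9>2, s4: 13>3).
For Row, s2 strictly dominates s3 on the remaining columns (Left: 2>0, Center: 16>8); eliminate s3.
Among the remaining strategies, none is strictly dominated by another pure strategy of the same player, so the elimination stops.
Surviving strategies — Row: {s1, s2, s4}; Column: {Left, Center}.

Left, Center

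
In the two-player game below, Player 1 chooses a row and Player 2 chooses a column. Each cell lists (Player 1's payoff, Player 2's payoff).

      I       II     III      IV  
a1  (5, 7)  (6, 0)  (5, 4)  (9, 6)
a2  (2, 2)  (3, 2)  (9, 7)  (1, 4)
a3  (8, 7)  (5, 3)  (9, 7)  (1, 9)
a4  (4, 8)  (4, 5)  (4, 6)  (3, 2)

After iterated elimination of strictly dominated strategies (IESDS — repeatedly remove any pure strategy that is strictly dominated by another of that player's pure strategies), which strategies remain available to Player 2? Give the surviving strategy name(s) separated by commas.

I, III, IV

For Player 1, a1 strictly dominates a4 on the remaining columns (I: 5>4, II: 6>4, III: 5>4, IV: 9>3); eliminate a4.
Player 2's strategy II is strictly dominated by III (a1: 4>0, a2: 7>2, a3: 7>3) and is removed.
Among the remaining strategies, none is strictly dominated by another pure strategy of the same player, so the elimination stops.
Surviving strategies — Player 1: {a1, a2, a3}; Player 2: {I, III, IV}.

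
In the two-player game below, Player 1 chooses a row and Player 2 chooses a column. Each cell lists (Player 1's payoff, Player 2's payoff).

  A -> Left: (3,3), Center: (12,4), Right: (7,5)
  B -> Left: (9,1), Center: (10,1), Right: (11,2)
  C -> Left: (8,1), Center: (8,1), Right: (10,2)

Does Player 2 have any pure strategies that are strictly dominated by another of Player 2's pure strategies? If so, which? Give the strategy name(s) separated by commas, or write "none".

Left is strictly dominated by Right (A: 5>3, B: 2>1, C: 2>1).
Center: dominated, since Right does at least as well everywhere (A: 5>4, B: 2>1, C: 2>1).
Right: no other strategy beats it everywhere (Left at A (5>3); Center at A (5>4)).

Left, Center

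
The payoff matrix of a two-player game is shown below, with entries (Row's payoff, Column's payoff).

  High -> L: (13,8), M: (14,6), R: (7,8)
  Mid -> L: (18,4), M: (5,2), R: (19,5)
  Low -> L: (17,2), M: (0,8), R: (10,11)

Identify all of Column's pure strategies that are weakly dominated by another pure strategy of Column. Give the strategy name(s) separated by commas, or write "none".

L is weakly dominated by R (High: 8=8, Mid: 5>4, Low: 11>2).
R weakly dominates M — High: 8>6, Mid: 5>2, Low: 11>8.
R: no other strategy beats it everywhere (L at Mid (5>4); M at High (8>6)).

L, M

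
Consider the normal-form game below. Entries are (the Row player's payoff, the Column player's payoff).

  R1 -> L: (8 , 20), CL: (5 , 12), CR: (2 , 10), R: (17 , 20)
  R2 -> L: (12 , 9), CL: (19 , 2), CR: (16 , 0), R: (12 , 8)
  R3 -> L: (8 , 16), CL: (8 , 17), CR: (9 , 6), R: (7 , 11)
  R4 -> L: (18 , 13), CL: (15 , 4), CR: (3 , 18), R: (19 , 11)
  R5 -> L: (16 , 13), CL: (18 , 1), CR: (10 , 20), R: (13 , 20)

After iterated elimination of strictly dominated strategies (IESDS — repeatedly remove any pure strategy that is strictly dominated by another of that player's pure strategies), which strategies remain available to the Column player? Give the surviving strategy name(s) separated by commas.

L, CR, R

The Row player's strategy R1 is strictly dominated by R4 (L: 18>8, CL: 15>5, CR: 3>2, R: 19>17) and is removed.
For the Row player, R2 strictly dominates R3 on the remaining columns (L: 12>8, CL: 19>8, CR: 16>9, R: 12>7); eliminate R3.
For the Column player, L strictly dominates CL on the remaining rows (R2: 9>2, R4: 13>4, R5: 13>1); eliminate CL.
Among the remaining strategies, none is strictly dominated by another pure strategy of the same player, so the elimination stops.
Surviving strategies — the Row player: {R2, R4, R5}; the Column player: {L, CR, R}.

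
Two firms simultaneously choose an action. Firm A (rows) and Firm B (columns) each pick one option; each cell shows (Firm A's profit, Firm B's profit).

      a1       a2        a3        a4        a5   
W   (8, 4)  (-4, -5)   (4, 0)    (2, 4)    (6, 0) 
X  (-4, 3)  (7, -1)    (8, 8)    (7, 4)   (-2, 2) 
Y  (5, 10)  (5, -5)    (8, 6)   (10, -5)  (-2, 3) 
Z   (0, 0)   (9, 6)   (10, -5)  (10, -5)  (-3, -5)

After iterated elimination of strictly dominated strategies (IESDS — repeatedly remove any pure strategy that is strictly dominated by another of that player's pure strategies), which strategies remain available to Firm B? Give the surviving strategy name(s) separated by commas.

a1, a2, a4

For Firm B, a1 strictly dominates a5 on the remaining rows (W: 4>0, X: 3>2, Y: 10>3, Z: 0>-5); eliminate a5.
Firm A's strategy X is strictly dominated by Z (a1: 0>-4, a2: 9>7, a3: 10>8, a4: 10>7) and is removed.
For Firm B, a1 strictly dominates a3 on the remaining rows (W: 4>0, Y: 10>6, Z: 0>-5); eliminate a3.
Among the remaining strategies, none is strictly dominated by another pure strategy of the same player, so the elimination stops.
Surviving strategies — Firm A: {W, Y, Z}; Firm B: {a1, a2, a4}.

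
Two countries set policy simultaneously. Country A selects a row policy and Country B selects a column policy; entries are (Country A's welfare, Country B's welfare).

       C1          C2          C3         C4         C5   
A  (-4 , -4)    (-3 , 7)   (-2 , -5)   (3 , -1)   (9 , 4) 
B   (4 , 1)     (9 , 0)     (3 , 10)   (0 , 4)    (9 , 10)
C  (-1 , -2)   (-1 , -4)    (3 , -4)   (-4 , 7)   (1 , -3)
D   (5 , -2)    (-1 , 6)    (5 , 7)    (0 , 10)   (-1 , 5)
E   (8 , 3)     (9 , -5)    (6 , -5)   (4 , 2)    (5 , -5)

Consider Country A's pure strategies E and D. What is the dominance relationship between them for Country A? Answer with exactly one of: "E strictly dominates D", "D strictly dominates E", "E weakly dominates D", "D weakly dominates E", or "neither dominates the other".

E strictly dominates D

Compare E to D across every action of Country B: C1: 8>5, C2: 9>-1, C3: 6>5, C4: 4>0, C5: 5>-1.
E gives a strictly higher payoff against every action of Country B, so E strictly dominates D.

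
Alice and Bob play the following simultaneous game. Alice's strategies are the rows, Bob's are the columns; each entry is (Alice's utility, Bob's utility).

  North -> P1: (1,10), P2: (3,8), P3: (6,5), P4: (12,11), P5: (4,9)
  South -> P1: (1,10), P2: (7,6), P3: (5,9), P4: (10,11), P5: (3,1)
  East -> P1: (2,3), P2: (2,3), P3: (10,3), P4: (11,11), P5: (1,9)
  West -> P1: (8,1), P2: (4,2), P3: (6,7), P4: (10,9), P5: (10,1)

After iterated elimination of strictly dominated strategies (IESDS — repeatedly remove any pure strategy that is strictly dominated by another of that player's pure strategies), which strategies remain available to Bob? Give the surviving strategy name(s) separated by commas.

Column P1 is eliminated: P4 beats it against every remaining row (North: 11>10, South: 11>10, East: 11>3, West: 9>1).
Column P2 is eliminated: P4 beats it against every remaining row (North: 11>8, South: 11>6, East: 11>3, West: 9>2).
Row South is eliminated: North beats it against every remaining column (P3: 6>5, P4: 12>10, P5: 4>3).
Column P3 is eliminated: P4 beats it against every remaining row (North: 11>5, East: 11>3, West: 9>7).
Row East is eliminated: North beats it against every remaining column (P4: 12>11, P5: 4>1).
Bob's strategy P5 is strictly dominated by P4 (North: 11>9, West: 9>1) and is removed.
For Alice, North strictly dominates West on the remaining columns (P4: 12>10); eliminate West.
Among the remaining strategies, none is strictly dominated by another pure strategy of the same player, so the elimination stops.
Surviving strategies — Alice: {North}; Bob: {P4}.

P4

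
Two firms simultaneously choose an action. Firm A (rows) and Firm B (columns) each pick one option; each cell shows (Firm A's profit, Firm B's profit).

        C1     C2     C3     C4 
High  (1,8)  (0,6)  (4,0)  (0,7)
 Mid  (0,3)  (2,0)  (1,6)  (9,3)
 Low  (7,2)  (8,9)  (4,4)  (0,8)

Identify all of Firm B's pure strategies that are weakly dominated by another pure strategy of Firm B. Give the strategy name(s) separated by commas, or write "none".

C1 is not dominated — it holds its own against C2 at High (8>6); C3 at High (8>0); C4 at High (8>7).
C2: no other strategy beats it everywhere (C1 at Low (9>2); C3 at High (6>0); C4 at Low (9>8)).
C3 is not dominated — it holds its own against C1 at Mid (6>3); C2 at Mid (6>0); C4 at Mid (6>3).
Nothing dominates C4: C1 at Low (8>2); C2 at High (7>6); C3 at High (7>0).

none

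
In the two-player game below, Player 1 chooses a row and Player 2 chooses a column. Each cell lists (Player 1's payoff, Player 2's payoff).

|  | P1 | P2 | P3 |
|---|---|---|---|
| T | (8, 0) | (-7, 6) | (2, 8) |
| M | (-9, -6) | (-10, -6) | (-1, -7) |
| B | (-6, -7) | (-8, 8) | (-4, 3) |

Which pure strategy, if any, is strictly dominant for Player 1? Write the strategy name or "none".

T vs M: P1: 8>-9, P2: -7>-10, P3: 2>-1.
T vs B: P1: 8>-6, P2: -7>-8, P3: 2>-4.
T strictly beats every other strategy against every opponent action, so it is strictly dominant.

T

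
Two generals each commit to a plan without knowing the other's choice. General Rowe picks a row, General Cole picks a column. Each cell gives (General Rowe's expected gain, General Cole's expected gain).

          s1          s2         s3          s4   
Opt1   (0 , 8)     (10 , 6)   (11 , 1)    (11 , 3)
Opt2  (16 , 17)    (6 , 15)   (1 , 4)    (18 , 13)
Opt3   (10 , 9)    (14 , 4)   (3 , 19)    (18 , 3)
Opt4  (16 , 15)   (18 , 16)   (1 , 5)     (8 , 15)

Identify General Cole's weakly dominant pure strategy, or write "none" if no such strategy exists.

none

s1 fails to dominate s2 at Opt4 (15<16).
s2 fails to dominate s1 at Opt1 (6<8).
s3 fails to dominate s1 at Opt1 (1<8).
s4 fails to dominate s1 at Opt1 (3<8).
No single strategy dominates all the others.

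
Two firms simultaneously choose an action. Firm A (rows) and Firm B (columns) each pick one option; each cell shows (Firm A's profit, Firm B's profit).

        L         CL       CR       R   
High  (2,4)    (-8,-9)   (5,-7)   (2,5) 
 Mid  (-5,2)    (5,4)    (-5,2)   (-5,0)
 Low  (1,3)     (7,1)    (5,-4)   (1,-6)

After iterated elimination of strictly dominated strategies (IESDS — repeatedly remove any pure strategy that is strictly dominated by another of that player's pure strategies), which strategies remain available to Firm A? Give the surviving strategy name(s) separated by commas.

High

Firm A's strategy Mid is strictly dominated by Low (L: 1>-5, CL: 7>5, CR: 5>-5, R: 1>-5) and is removed.
For Firm B, L strictly dominates CL on the remaining rows (High: 4>-9, Low: 3>1); eliminate CL.
Column CR is eliminated: L beats it against every remaining row (High: 4>-7, Low: 3>-4).
Row Low is eliminated: High beats it against every remaining column (L: 2>1, R: 2>1).
Column L is eliminated: R beats it against every remaining row (High: 5>4).
Among the remaining strategies, none is strictly dominated by another pure strategy of the same player, so the elimination stops.
Surviving strategies — Firm A: {High}; Firm B: {R}.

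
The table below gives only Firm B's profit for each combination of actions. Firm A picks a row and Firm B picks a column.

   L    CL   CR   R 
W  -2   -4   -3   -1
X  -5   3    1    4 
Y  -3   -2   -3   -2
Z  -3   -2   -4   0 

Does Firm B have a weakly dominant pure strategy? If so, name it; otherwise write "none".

R vs L: W: -1>-2, X: 4>-5, Y: -2>-3, Z: 0>-3.
R vs CL: W: -1>-4, X: 4>3, Y: -2=-2, Z: 0>-2.
R vs CR: W: -1>-3, X: 4>1, Y: -2>-3, Z: 0>-4.
R is at least as good as every other strategy against every opponent action, so it is weakly dominant.

R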